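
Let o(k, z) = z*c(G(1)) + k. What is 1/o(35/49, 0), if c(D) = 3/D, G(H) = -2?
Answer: 7/5 ≈ 1.4000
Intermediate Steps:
o(k, z) = k - 3*z/2 (o(k, z) = z*(3/(-2)) + k = z*(3*(-1/2)) + k = z*(-3/2) + k = -3*z/2 + k = k - 3*z/2)
1/o(35/49, 0) = 1/(35/49 - 3/2*0) = 1/(35*(1/49) + 0) = 1/(5/7 + 0) = 1/(5/7) = 7/5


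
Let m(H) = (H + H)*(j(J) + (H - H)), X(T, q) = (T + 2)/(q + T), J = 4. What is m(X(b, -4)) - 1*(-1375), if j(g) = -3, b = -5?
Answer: 1373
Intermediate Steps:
X(T, q) = (2 + T)/(T + q)
m(H) = -6*H (m(H) = (H + H)*(-3 + (H - H)) = (2*H)*(-3 + 0) = (2*H)*(-3) = -6*H)
m(X(b, -4)) - 1*(-1375) = -6*(2 - 5)/(-5 - 4) - 1*(-1375) = -6*(-3)/(-9) + 1375 = -(-2)*(-3)/3 + 1375 = -6*⅓ + 1375 = -2 + 1375 = 1373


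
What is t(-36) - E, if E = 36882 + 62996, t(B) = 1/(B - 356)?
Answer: -39152177/392 ≈ -99878.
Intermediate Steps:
t(B) = 1/(-356 + B)
E = 99878
t(-36) - E = 1/(-356 - 36) - 1*99878 = 1/(-392) - 99878 = -1/392 - 99878 = -39152177/392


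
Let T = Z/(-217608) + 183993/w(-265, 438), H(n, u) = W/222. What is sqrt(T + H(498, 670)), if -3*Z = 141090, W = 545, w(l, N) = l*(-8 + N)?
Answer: sqrt(555761479418307826539)/22936699230 ≈ 1.0278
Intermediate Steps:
Z = -47030 (Z = -1/3*141090 = -47030)
H(n, u) = 545/222
T = -8669820061/6199107900 (T = -47030/(-217608) + 183993/((-265*(-8 + 438))) = -47030*(-1/217608) + 183993/((-265*430)) = 23515/108804 + 183993/(-113950) = 23515/108804 + 183993*(-1/113950) = 23515/108804 - 183993/113950 = -8669820061/6199107900 ≈ -1.3986)
sqrt(T + H(498, 670)) = sqrt(-8669820061/6199107900 + 545/222) = sqrt(242302291993/229366992300) = sqrt(555761479418307826539)/22936699230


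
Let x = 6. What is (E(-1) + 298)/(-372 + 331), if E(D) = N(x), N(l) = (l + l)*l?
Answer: -370/41 ≈ -9.0244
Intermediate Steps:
N(l) = 2*l² (N(l) = (2*l)*l = 2*l²)
E(D) = 72 (E(D) = 2*6² = 2*36 = 72)
(E(-1) + 298)/(-372 + 331) = (72 + 298)/(-372 + 331) = 370/(-41) = 370*(-1/41) = -370/41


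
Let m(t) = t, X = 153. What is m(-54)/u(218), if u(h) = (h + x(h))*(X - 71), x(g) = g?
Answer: -27/17876 ≈ -0.0015104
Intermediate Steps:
u(h) = 164*h (u(h) = (h + h)*(153 - 71) = (2*h)*82 = 164*h)
m(-54)/u(218) = -54/(164*218) = -54/35752 = -54*1/35752 = -27/17876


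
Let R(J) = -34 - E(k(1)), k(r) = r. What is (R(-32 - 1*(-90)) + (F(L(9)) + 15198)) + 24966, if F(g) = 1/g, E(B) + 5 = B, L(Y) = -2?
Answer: 80267/2 ≈ 40134.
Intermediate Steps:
E(B) = -5 + B
R(J) = -30 (R(J) = -34 - (-5 + 1) = -34 - 1*(-4) = -34 + 4 = -30)
(R(-32 - 1*(-90)) + (F(L(9)) + 15198)) + 24966 = (-30 + (1/(-2) + 15198)) + 24966 = (-30 + (-½ + 15198)) + 24966 = (-30 + 30395/2) + 24966 = 30335/2 + 24966 = 80267/2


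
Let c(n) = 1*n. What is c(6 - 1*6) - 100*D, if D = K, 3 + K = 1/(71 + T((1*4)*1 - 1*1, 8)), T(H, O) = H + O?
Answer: 12250/41 ≈ 298.78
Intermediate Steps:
c(n) = n
K = -245/82 (K = -3 + 1/(71 + (((1*4)*1 - 1*1) + 8)) = -3 + 1/(71 + ((4*1 - 1) + 8)) = -3 + 1/(71 + ((4 - 1) + 8)) = -3 + 1/(71 + (3 + 8)) = -3 + 1/(71 + 11) = -3 + 1/82 = -245/82 ≈ -2.9878)
D = -245/82 ≈ -2.9878
c(6 - 1*6) - 100*D = (6 - 1*6) - 100*(-245/82) = (6 - 6) + 12250/41 = 0 + 12250/41 = 12250/41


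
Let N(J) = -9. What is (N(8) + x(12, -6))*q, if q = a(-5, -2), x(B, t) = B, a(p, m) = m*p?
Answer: 30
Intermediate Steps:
q = 10 (q = -2*(-5) = 10)
(N(8) + x(12, -6))*q = (-9 + 12)*10 = 3*10 = 30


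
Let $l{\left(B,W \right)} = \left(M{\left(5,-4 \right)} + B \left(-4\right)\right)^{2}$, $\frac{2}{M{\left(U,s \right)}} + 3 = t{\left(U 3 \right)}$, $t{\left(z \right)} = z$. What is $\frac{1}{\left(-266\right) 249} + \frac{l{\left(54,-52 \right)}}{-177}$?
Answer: $- \frac{18512680037}{70340508} \approx -263.19$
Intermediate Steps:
$M{\left(U,s \right)} = \frac{2}{-3 + 3 U}$ ($M{\left(U,s \right)} = \frac{2}{-3 + U 3} = \frac{2}{-3 + 3 U}$)
$l{\left(B,W \right)} = \left(\frac{1}{6} - 4 B\right)^{2}$ ($l{\left(B,W \right)} = \left(\frac{2}{3 \left(-1 + 5\right)} + B \left(-4\right)\right)^{2} = \left(\frac{2}{3 \cdot 4} - 4 B\right)^{2} = \left(\frac{2}{3} \cdot \frac{1}{4} - 4 B\right)^{2} = \left(\frac{1}{6} - 4 B\right)^{2}$)
$\frac{1}{\left(-266\right) 249} + \frac{l{\left(54,-52 \right)}}{-177} = \frac{1}{\left(-266\right) 249} + \frac{\frac{1}{36} \left(-1 + 24 \cdot 54\right)^{2}}{-177} = \left(- \frac{1}{266}\right) \frac{1}{249} + \frac{\left(-1 + 1296\right)^{2}}{36} \left(- \frac{1}{177}\right) = - \frac{1}{66234} + \frac{1295^{2}}{36} \left(- \frac{1}{177}\right) = - \frac{1}{66234} + \frac{1}{36} \cdot 1677025 \left(- \frac{1}{177}\right) = - \frac{1}{66234} + \frac{1677025}{36} \left(- \frac{1}{177}\right) = - \frac{1}{66234} - \frac{1677025}{6372} = - \frac{18512680037}{70340508}$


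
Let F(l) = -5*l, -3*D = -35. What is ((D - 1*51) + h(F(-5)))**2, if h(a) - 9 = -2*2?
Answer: 10609/9 ≈ 1178.8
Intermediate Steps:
D = 35/3 (D = -1/3*(-35) = 35/3 ≈ 11.667)
h(a) = 5 (h(a) = 9 - 2*2 = 9 - 4 = 5)
((D - 1*51) + h(F(-5)))**2 = ((35/3 - 1*51) + 5)**2 = ((35/3 - 51) + 5)**2 = (-118/3 + 5)**2 = (-103/3)**2 = 10609/9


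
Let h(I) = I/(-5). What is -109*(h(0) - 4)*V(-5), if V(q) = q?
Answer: -2180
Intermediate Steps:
h(I) = -I/5 (h(I) = I*(-⅕) = -I/5)
-109*(h(0) - 4)*V(-5) = -109*(-⅕*0 - 4)*(-5) = -109*(0 - 4)*(-5) = -(-436)*(-5) = -109*20 = -2180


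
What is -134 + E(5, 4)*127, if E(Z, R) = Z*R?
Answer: 2406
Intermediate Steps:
E(Z, R) = R*Z
-134 + E(5, 4)*127 = -134 + (4*5)*127 = -134 + 20*127 = -134 + 2540 = 2406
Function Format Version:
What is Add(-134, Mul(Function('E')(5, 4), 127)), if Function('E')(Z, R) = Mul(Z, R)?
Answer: 2406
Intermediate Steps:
Function('E')(Z, R) = Mul(R, Z)
Add(-134, Mul(Function('E')(5, 4), 127)) = Add(-134, Mul(Mul(4, 5), 127)) = Add(-134, Mul(20, 127)) = Add(-134, 2540) = 2406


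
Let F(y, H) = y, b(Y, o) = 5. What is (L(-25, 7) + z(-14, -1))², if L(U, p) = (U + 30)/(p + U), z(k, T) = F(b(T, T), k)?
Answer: 7225/324 ≈ 22.299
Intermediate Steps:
z(k, T) = 5
L(U, p) = (30 + U)/(U + p)
(L(-25, 7) + z(-14, -1))² = ((30 - 25)/(-25 + 7) + 5)² = (5/(-18) + 5)² = (-1/18*5 + 5)² = (-5/18 + 5)² = (85/18)² = 7225/324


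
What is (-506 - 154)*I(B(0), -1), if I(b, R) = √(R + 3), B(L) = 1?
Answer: -660*√2 ≈ -933.38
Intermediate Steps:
I(b, R) = √(3 + R)
(-506 - 154)*I(B(0), -1) = (-506 - 154)*√(3 - 1) = -660*√2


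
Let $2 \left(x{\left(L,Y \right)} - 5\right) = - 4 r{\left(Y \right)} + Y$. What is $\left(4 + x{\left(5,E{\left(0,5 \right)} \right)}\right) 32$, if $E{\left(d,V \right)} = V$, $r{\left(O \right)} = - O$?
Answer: $688$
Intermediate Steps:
$x{\left(L,Y \right)} = 5 + \frac{5 Y}{2}$ ($x{\left(L,Y \right)} = 5 + \frac{- 4 \left(- Y\right) + Y}{2} = 5 + \frac{4 Y + Y}{2} = 5 + \frac{5 Y}{2}$)
$\left(4 + x{\left(5,E{\left(0,5 \right)} \right)}\right) 32 = \left(4 + \left(5 + \frac{5}{2} \cdot 5\right)\right) 32 = \left(4 + \left(5 + \frac{25}{2}\right)\right) 32 = \left(4 + \frac{35}{2}\right) 32 = \frac{43}{2} \cdot 32 = 688$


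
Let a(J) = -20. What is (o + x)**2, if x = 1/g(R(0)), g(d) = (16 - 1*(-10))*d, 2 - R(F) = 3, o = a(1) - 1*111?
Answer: 11607649/676 ≈ 17171.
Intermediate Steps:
o = -131 (o = -20 - 1*111 = -20 - 111 = -131)
R(F) = -1 (R(F) = 2 - 1*3 = 2 - 3 = -1)
g(d) = 26*d (g(d) = (16 + 10)*d = 26*d)
x = -1/26 (x = 1/(26*(-1)) = 1/(-26) = -1/26 ≈ -0.038462)
(o + x)**2 = (-131 - 1/26)**2 = (-3407/26)**2 = 11607649/676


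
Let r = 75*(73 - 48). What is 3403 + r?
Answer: 5278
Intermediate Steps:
r = 1875 (r = 75*25 = 1875)
3403 + r = 3403 + 1875 = 5278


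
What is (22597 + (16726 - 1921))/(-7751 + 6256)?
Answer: -37402/1495 ≈ -25.018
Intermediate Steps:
(22597 + (16726 - 1921))/(-7751 + 6256) = (22597 + 14805)/(-1495) = 37402*(-1/1495) = -37402/1495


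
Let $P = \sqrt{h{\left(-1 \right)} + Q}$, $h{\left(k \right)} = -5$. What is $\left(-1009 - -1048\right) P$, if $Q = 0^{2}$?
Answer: $39 i \sqrt{5} \approx 87.207 i$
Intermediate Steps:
$Q = 0$
$P = i \sqrt{5}$ ($P = \sqrt{-5 + 0} = \sqrt{-5} = i \sqrt{5} \approx 2.2361 i$)
$\left(-1009 - -1048\right) P = \left(-1009 - -1048\right) i \sqrt{5} = \left(-1009 + 1048\right) i \sqrt{5} = 39 i \sqrt{5}$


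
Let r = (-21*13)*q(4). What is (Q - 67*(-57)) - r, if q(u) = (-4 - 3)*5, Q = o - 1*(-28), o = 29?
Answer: -5679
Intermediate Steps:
Q = 57 (Q = 29 - 1*(-28) = 29 + 28 = 57)
q(u) = -35 (q(u) = -7*5 = -35)
r = 9555 (r = -21*13*(-35) = -273*(-35) = 9555)
(Q - 67*(-57)) - r = (57 - 67*(-57)) - 1*9555 = (57 + 3819) - 9555 = 3876 - 9555 = -5679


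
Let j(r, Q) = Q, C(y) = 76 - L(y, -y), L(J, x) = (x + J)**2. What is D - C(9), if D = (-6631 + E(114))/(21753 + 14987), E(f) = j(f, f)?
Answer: -2798757/36740 ≈ -76.177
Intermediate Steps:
L(J, x) = (J + x)**2
C(y) = 76 (C(y) = 76 - (y - y)**2 = 76 - 1*0**2 = 76 - 1*0 = 76 + 0 = 76)
E(f) = f
D = -6517/36740 (D = (-6631 + 114)/(21753 + 14987) = -6517/36740 ≈ -0.17738)
D - C(9) = -6517/36740 - 1*76 = -6517/36740 - 76 = -2798757/36740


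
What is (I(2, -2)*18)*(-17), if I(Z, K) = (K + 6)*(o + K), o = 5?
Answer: -3672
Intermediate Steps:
I(Z, K) = (5 + K)*(6 + K) (I(Z, K) = (K + 6)*(5 + K) = (6 + K)*(5 + K) = (5 + K)*(6 + K))
(I(2, -2)*18)*(-17) = ((30 + (-2)² + 11*(-2))*18)*(-17) = ((30 + 4 - 22)*18)*(-17) = (12*18)*(-17) = 216*(-17) = -3672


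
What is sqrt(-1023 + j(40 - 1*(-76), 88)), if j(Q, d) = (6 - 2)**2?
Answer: I*sqrt(1007) ≈ 31.733*I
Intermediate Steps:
j(Q, d) = 16 (j(Q, d) = 4**2 = 16)
sqrt(-1023 + j(40 - 1*(-76), 88)) = sqrt(-1023 + 16) = sqrt(-1007) = I*sqrt(1007)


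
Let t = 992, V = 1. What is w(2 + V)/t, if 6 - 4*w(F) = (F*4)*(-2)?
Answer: 15/1984 ≈ 0.0075605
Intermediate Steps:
w(F) = 3/2 + 2*F (w(F) = 3/2 - F*4*(-2)/4 = 3/2 - 4*F*(-2)/4 = 3/2 - (-2)*F = 3/2 + 2*F)
w(2 + V)/t = (3/2 + 2*(2 + 1))/992 = (3/2 + 2*3)*(1/992) = (3/2 + 6)*(1/992) = (15/2)*(1/992) = 15/1984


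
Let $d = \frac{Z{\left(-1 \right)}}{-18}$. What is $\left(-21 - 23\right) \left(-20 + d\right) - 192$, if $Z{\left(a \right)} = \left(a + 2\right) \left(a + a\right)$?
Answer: $\frac{6148}{9} \approx 683.11$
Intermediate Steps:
$Z{\left(a \right)} = 2 a \left(2 + a\right)$ ($Z{\left(a \right)} = \left(2 + a\right) 2 a = 2 a \left(2 + a\right)$)
$d = \frac{1}{9}$ ($d = \frac{2 \left(-1\right) \left(2 - 1\right)}{-18} = 2 \left(-1\right) 1 \left(- \frac{1}{18}\right) = \left(-2\right) \left(- \frac{1}{18}\right) = \frac{1}{9} \approx 0.11111$)
$\left(-21 - 23\right) \left(-20 + d\right) - 192 = \left(-21 - 23\right) \left(-20 + \frac{1}{9}\right) - 192 = \left(-44\right) \left(- \frac{179}{9}\right) - 192 = \frac{7876}{9} - 192 = \frac{6148}{9}$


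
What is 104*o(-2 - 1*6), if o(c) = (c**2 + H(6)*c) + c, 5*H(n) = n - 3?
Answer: 26624/5 ≈ 5324.8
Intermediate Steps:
H(n) = -3/5 + n/5 (H(n) = (n - 3)/5 = (-3 + n)/5 = -3/5 + n/5)
o(c) = c**2 + 8*c/5 (o(c) = (c**2 + (-3/5 + (1/5)*6)*c) + c = (c**2 + (-3/5 + 6/5)*c) + c = (c**2 + 3*c/5) + c = c**2 + 8*c/5)
104*o(-2 - 1*6) = 104*((-2 - 1*6)*(8 + 5*(-2 - 1*6))/5) = 104*((-2 - 6)*(8 + 5*(-2 - 6))/5) = 104*((1/5)*(-8)*(8 + 5*(-8))) = 104*((1/5)*(-8)*(8 - 40)) = 104*((1/5)*(-8)*(-32)) = 104*(256/5) = 26624/5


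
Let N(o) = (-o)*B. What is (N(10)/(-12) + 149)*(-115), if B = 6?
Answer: -17710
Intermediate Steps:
N(o) = -6*o (N(o) = -o*6 = -6*o)
(N(10)/(-12) + 149)*(-115) = (-6*10/(-12) + 149)*(-115) = (-60*(-1/12) + 149)*(-115) = (5 + 149)*(-115) = 154*(-115) = -17710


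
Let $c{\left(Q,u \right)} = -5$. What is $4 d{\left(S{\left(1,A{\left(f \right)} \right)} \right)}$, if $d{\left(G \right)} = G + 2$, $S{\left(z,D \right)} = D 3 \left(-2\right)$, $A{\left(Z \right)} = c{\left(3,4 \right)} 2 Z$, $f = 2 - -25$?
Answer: $6488$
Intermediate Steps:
$f = 27$ ($f = 2 + 25 = 27$)
$A{\left(Z \right)} = - 10 Z$ ($A{\left(Z \right)} = \left(-5\right) 2 Z = - 10 Z$)
$S{\left(z,D \right)} = - 6 D$ ($S{\left(z,D \right)} = 3 D \left(-2\right) = - 6 D$)
$d{\left(G \right)} = 2 + G$
$4 d{\left(S{\left(1,A{\left(f \right)} \right)} \right)} = 4 \left(2 - 6 \left(\left(-10\right) 27\right)\right) = 4 \left(2 - -1620\right) = 4 \left(2 + 1620\right) = 4 \cdot 1622 = 6488$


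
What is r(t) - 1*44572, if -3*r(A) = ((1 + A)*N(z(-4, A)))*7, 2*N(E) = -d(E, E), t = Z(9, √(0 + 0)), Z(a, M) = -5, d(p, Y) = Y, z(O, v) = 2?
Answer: -133744/3 ≈ -44581.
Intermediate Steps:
t = -5
N(E) = -E/2 (N(E) = (-E)/2 = -E/2)
r(A) = 7/3 + 7*A/3 (r(A) = -(1 + A)*(-½*2)*7/3 = -(1 + A)*(-1)*7/3 = -(-1 - A)*7/3 = -(-7 - 7*A)/3 = 7/3 + 7*A/3)
r(t) - 1*44572 = (7/3 + (7/3)*(-5)) - 1*44572 = (7/3 - 35/3) - 44572 = -28/3 - 44572 = -133744/3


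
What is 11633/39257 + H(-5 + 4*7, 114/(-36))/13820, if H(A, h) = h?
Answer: 963862477/3255190440 ≈ 0.29610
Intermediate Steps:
11633/39257 + H(-5 + 4*7, 114/(-36))/13820 = 11633/39257 + (114/(-36))/13820 = 11633*(1/39257) + (114*(-1/36))*(1/13820) = 11633/39257 - 19/6*1/13820 = 11633/39257 - 19/82920 = 963862477/3255190440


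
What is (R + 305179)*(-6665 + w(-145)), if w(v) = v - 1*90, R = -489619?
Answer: 1272636000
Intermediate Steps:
w(v) = -90 + v (w(v) = v - 90 = -90 + v)
(R + 305179)*(-6665 + w(-145)) = (-489619 + 305179)*(-6665 + (-90 - 145)) = -184440*(-6665 - 235) = -184440*(-6900) = 1272636000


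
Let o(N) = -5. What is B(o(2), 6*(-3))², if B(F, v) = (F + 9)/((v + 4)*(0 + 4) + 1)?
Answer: 16/3025 ≈ 0.0052893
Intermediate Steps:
B(F, v) = (9 + F)/(17 + 4*v) (B(F, v) = (9 + F)/((4 + v)*4 + 1) = (9 + F)/((16 + 4*v) + 1) = (9 + F)/(17 + 4*v))
B(o(2), 6*(-3))² = ((9 - 5)/(17 + 4*(6*(-3))))² = (4/(17 + 4*(-18)))² = (4/(17 - 72))² = (4/(-55))² = (-1/55*4)² = (-4/55)² = 16/3025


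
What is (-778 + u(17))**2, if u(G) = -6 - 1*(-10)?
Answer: 599076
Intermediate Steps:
u(G) = 4 (u(G) = -6 + 10 = 4)
(-778 + u(17))**2 = (-778 + 4)**2 = (-774)**2 = 599076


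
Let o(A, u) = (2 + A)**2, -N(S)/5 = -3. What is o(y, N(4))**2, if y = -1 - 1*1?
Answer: 0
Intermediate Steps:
N(S) = 15 (N(S) = -5*(-3) = 15)
y = -2 (y = -1 - 1 = -2)
o(y, N(4))**2 = ((2 - 2)**2)**2 = (0**2)**2 = 0**2 = 0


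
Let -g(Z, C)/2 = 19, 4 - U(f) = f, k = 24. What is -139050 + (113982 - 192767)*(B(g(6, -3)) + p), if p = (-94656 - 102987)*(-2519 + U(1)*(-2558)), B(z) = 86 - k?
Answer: -158718304198435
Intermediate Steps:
U(f) = 4 - f
g(Z, C) = -38 (g(Z, C) = -2*19 = -38)
B(z) = 62 (B(z) = 86 - 1*24 = 86 - 24 = 62)
p = 2014575099 (p = (-94656 - 102987)*(-2519 + (4 - 1*1)*(-2558)) = -197643*(-2519 + (4 - 1)*(-2558)) = -197643*(-2519 + 3*(-2558)) = -197643*(-2519 - 7674) = -197643*(-10193) = 2014575099)
-139050 + (113982 - 192767)*(B(g(6, -3)) + p) = -139050 + (113982 - 192767)*(62 + 2014575099) = -139050 - 78785*2014575161 = -139050 - 158718304059385 = -158718304198435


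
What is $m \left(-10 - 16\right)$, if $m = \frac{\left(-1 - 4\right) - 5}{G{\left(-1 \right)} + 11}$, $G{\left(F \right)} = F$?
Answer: $26$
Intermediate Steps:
$m = -1$ ($m = \frac{\left(-1 - 4\right) - 5}{-1 + 11} = \frac{-5 - 5}{10} = \left(-10\right) \frac{1}{10} = -1$)
$m \left(-10 - 16\right) = - (-10 - 16) = \left(-1\right) \left(-26\right) = 26$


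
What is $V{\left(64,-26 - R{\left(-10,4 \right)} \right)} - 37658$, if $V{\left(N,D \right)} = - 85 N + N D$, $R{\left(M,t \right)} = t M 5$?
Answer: $-31962$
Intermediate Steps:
$R{\left(M,t \right)} = 5 M t$ ($R{\left(M,t \right)} = M t 5 = 5 M t$)
$V{\left(N,D \right)} = - 85 N + D N$
$V{\left(64,-26 - R{\left(-10,4 \right)} \right)} - 37658 = 64 \left(-85 - \left(26 + 5 \left(-10\right) 4\right)\right) - 37658 = 64 \left(-85 - -174\right) - 37658 = 64 \left(-85 + \left(-26 + 200\right)\right) - 37658 = 64 \left(-85 + 174\right) - 37658 = 64 \cdot 89 - 37658 = 5696 - 37658 = -31962$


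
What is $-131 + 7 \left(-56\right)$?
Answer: $-523$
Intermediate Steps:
$-131 + 7 \left(-56\right) = -131 - 392 = -523$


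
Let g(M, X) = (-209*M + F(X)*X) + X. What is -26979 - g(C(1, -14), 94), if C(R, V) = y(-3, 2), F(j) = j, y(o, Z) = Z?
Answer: -35491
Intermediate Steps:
C(R, V) = 2
g(M, X) = X + X**2 - 209*M (g(M, X) = (-209*M + X*X) + X = (-209*M + X**2) + X = (X**2 - 209*M) + X = X + X**2 - 209*M)
-26979 - g(C(1, -14), 94) = -26979 - (94 + 94**2 - 209*2) = -26979 - (94 + 8836 - 418) = -26979 - 1*8512 = -26979 - 8512 = -35491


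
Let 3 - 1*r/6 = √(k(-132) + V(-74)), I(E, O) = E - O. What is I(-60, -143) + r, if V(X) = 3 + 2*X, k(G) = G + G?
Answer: 101 - 6*I*√409 ≈ 101.0 - 121.34*I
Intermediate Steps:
k(G) = 2*G
r = 18 - 6*I*√409 (r = 18 - 6*√(2*(-132) + (3 + 2*(-74))) = 18 - 6*√(-264 + (3 - 148)) = 18 - 6*√(-264 - 145) = 18 - 6*I*√409 ≈ 18.0 - 121.34*I)
I(-60, -143) + r = (-60 - 1*(-143)) + (18 - 6*I*√409) = (-60 + 143) + (18 - 6*I*√409) = 83 + (18 - 6*I*√409) = 101 - 6*I*√409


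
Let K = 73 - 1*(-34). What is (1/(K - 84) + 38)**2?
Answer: 765625/529 ≈ 1447.3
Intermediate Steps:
K = 107 (K = 73 + 34 = 107)
(1/(K - 84) + 38)**2 = (1/(107 - 84) + 38)**2 = (1/23 + 38)**2 = (875/23)**2 = 765625/529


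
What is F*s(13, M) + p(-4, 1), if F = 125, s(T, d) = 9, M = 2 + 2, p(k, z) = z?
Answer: 1126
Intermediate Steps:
M = 4
F*s(13, M) + p(-4, 1) = 125*9 + 1 = 1125 + 1 = 1126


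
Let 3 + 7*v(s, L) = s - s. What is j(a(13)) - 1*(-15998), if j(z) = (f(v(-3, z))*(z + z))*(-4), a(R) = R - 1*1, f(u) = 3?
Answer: 15710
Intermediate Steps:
v(s, L) = -3/7 (v(s, L) = -3/7 + (s - s)/7 = -3/7 + (⅐)*0 = -3/7 + 0 = -3/7)
a(R) = -1 + R (a(R) = R - 1 = -1 + R)
j(z) = -24*z (j(z) = (3*(z + z))*(-4) = (3*(2*z))*(-4) = (6*z)*(-4) = -24*z)
j(a(13)) - 1*(-15998) = -24*(-1 + 13) - 1*(-15998) = -24*12 + 15998 = -288 + 15998 = 15710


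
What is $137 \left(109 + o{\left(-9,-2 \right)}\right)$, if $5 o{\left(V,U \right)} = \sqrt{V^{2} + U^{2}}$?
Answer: $14933 + \frac{137 \sqrt{85}}{5} \approx 15186.0$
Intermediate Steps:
$o{\left(V,U \right)} = \frac{\sqrt{U^{2} + V^{2}}}{5}$ ($o{\left(V,U \right)} = \frac{\sqrt{V^{2} + U^{2}}}{5} = \frac{\sqrt{U^{2} + V^{2}}}{5}$)
$137 \left(109 + o{\left(-9,-2 \right)}\right) = 137 \left(109 + \frac{\sqrt{\left(-2\right)^{2} + \left(-9\right)^{2}}}{5}\right) = 137 \left(109 + \frac{\sqrt{4 + 81}}{5}\right) = 137 \left(109 + \frac{\sqrt{85}}{5}\right) = 14933 + \frac{137 \sqrt{85}}{5}$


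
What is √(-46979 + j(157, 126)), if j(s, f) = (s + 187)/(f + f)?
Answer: I*√20717137/21 ≈ 216.74*I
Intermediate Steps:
j(s, f) = (187 + s)/(2*f) (j(s, f) = (187 + s)/((2*f)) = (187 + s)*(1/(2*f)) = (187 + s)/(2*f))
√(-46979 + j(157, 126)) = √(-46979 + (½)*(187 + 157)/126) = √(-46979 + (½)*(1/126)*344) = √(-46979 + 86/63) = √(-2959591/63) = I*√20717137/21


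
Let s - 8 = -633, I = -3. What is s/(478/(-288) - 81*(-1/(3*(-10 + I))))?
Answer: 234000/1399 ≈ 167.26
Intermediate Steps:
s = -625 (s = 8 - 633 = -625)
s/(478/(-288) - 81*(-1/(3*(-10 + I)))) = -625/(478/(-288) - 81*(-1/(3*(-10 - 3)))) = -625/(478*(-1/288) - 81/((-3*(-13)))) = -625/(-239/144 - 81/39) = -625/(-239/144 - 81*1/39) = -625/(-239/144 - 27/13) = -625/(-6995/1872) = -625*(-1872/6995) = 234000/1399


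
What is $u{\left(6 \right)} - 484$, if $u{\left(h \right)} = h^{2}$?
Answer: $-448$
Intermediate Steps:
$u{\left(6 \right)} - 484 = 6^{2} - 484 = 36 - 484 = -448$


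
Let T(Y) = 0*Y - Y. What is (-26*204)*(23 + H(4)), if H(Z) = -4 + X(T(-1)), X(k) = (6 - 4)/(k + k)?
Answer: -106080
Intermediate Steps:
T(Y) = -Y (T(Y) = 0 - Y = -Y)
X(k) = 1/k (X(k) = 2/((2*k)) = 2*(1/(2*k)) = 1/k)
H(Z) = -3 (H(Z) = -4 + 1/(-1*(-1)) = -4 + 1/1 = -4 + 1 = -3)
(-26*204)*(23 + H(4)) = (-26*204)*(23 - 3) = -5304*20 = -106080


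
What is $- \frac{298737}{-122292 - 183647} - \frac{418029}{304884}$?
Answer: $- \frac{12270414241}{31091968692} \approx -0.39465$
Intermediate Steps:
$- \frac{298737}{-122292 - 183647} - \frac{418029}{304884} = - \frac{298737}{-305939} - \frac{139343}{101628} = \left(-298737\right) \left(- \frac{1}{305939}\right) - \frac{139343}{101628} = \frac{298737}{305939} - \frac{139343}{101628} = - \frac{12270414241}{31091968692}$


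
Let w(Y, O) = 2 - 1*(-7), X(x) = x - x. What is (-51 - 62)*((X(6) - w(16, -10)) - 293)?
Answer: 34126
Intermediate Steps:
X(x) = 0
w(Y, O) = 9 (w(Y, O) = 2 + 7 = 9)
(-51 - 62)*((X(6) - w(16, -10)) - 293) = (-51 - 62)*((0 - 1*9) - 293) = -113*((0 - 9) - 293) = -113*(-9 - 293) = -113*(-302) = 34126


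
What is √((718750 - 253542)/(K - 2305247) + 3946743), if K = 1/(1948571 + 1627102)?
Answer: 9*√827645458399507654769618413995/4121404728115 ≈ 1986.6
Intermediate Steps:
K = 1/3575673 ≈ 2.7967e-7
√((718750 - 253542)/(K - 2305247) + 3946743) = √((718750 - 253542)/(1/3575673 - 2305247) + 3946743) = √(465208/(-8242809456230/3575673) + 3946743) = √(465208*(-3575673/8242809456230) + 3946743) = √(-831715842492/4121404728115 + 3946743) = √(16266124429138936953/4121404728115) = 9*√827645458399507654769618413995/4121404728115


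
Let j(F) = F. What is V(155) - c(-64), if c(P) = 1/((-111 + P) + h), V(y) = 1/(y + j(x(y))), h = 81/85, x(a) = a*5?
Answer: 23461/3439605 ≈ 0.0068208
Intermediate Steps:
x(a) = 5*a
h = 81/85 (h = 81*(1/85) = 81/85 ≈ 0.95294)
V(y) = 1/(6*y) (V(y) = 1/(y + 5*y) = 1/(6*y))
c(P) = 1/(-9354/85 + P) (c(P) = 1/((-111 + P) + 81/85) = 1/(-9354/85 + P))
V(155) - c(-64) = (⅙)/155 - 85/(-9354 + 85*(-64)) = (⅙)*(1/155) - 85/(-9354 - 5440) = 1/930 - 85/(-14794) = 1/930 - 85*(-1)/14794 = 1/930 - 1*(-85/14794) = 1/930 + 85/14794 = 23461/3439605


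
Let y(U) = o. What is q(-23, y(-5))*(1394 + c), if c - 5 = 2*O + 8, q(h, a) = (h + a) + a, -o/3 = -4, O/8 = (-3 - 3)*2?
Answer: 1215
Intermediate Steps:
O = -96 (O = 8*((-3 - 3)*2) = 8*(-6*2) = 8*(-12) = -96)
o = 12 (o = -3*(-4) = 12)
y(U) = 12
q(h, a) = h + 2*a (q(h, a) = (a + h) + a = h + 2*a)
c = -179 (c = 5 + (2*(-96) + 8) = 5 + (-192 + 8) = 5 - 184 = -179)
q(-23, y(-5))*(1394 + c) = (-23 + 2*12)*(1394 - 179) = (-23 + 24)*1215 = 1*1215 = 1215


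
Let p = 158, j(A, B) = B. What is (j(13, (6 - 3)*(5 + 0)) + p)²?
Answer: 29929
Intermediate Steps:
(j(13, (6 - 3)*(5 + 0)) + p)² = ((6 - 3)*(5 + 0) + 158)² = (3*5 + 158)² = (15 + 158)² = 173² = 29929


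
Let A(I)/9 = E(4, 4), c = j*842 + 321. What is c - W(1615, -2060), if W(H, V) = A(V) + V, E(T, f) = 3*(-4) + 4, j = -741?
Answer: -621469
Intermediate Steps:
E(T, f) = -8 (E(T, f) = -12 + 4 = -8)
c = -623601 (c = -741*842 + 321 = -623922 + 321 = -623601)
A(I) = -72 (A(I) = 9*(-8) = -72)
W(H, V) = -72 + V
c - W(1615, -2060) = -623601 - (-72 - 2060) = -623601 - 1*(-2132) = -623601 + 2132 = -621469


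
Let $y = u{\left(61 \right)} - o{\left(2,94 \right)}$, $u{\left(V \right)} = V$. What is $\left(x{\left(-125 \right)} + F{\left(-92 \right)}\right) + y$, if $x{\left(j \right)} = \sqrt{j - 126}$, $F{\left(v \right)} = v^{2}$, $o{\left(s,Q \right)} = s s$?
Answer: $8521 + i \sqrt{251} \approx 8521.0 + 15.843 i$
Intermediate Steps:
$o{\left(s,Q \right)} = s^{2}$
$y = 57$ ($y = 61 - 2^{2} = 61 - 4 = 57$)
$x{\left(j \right)} = \sqrt{-126 + j}$
$\left(x{\left(-125 \right)} + F{\left(-92 \right)}\right) + y = \left(\sqrt{-126 - 125} + \left(-92\right)^{2}\right) + 57 = \left(\sqrt{-251} + 8464\right) + 57 = \left(i \sqrt{251} + 8464\right) + 57 = \left(8464 + i \sqrt{251}\right) + 57 = 8521 + i \sqrt{251}$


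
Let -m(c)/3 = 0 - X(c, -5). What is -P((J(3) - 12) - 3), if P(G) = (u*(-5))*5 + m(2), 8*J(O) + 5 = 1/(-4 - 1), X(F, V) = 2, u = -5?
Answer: -131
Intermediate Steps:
m(c) = 6 (m(c) = -3*(0 - 1*2) = -3*(0 - 2) = -3*(-2) = 6)
J(O) = -13/20 (J(O) = -5/8 + 1/(8*(-4 - 1)) = -5/8 + (⅛)/(-5) = -5/8 + (⅛)*(-⅕) = -5/8 - 1/40 = -13/20)
P(G) = 131 (P(G) = -5*(-5)*5 + 6 = 25*5 + 6 = 125 + 6 = 131)
-P((J(3) - 12) - 3) = -1*131 = -131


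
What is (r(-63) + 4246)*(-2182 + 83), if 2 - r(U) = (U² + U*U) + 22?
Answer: 7791488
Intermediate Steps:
r(U) = -20 - 2*U² (r(U) = 2 - ((U² + U*U) + 22) = 2 - ((U² + U²) + 22) = 2 - (2*U² + 22) = 2 - (22 + 2*U²) = 2 + (-22 - 2*U²) = -20 - 2*U²)
(r(-63) + 4246)*(-2182 + 83) = ((-20 - 2*(-63)²) + 4246)*(-2182 + 83) = ((-20 - 2*3969) + 4246)*(-2099) = ((-20 - 7938) + 4246)*(-2099) = (-7958 + 4246)*(-2099) = -3712*(-2099) = 7791488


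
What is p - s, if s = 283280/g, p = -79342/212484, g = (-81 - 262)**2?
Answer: -34763487239/12499265058 ≈ -2.7812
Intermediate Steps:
g = 117649 (g = (-343)**2 = 117649)
p = -39671/106242 (p = -79342*1/212484 = -39671/106242 ≈ -0.37340)
s = 283280/117649 ≈ 2.4078
p - s = -39671/106242 - 1*283280/117649 = -39671/106242 - 283280/117649 = -34763487239/12499265058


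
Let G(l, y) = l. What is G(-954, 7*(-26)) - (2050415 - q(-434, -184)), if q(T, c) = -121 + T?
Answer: -2051924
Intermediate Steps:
G(-954, 7*(-26)) - (2050415 - q(-434, -184)) = -954 - (2050415 - (-121 - 434)) = -954 - (2050415 - 1*(-555)) = -954 - (2050415 + 555) = -954 - 1*2050970 = -954 - 2050970 = -2051924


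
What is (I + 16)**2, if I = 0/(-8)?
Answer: 256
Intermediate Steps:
I = 0 (I = 0*(-1/8) = 0)
(I + 16)**2 = (0 + 16)**2 = 16**2 = 256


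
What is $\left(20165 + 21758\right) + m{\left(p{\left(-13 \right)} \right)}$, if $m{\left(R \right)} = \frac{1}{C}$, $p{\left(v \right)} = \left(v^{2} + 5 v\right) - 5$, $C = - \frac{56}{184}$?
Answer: $\frac{293438}{7} \approx 41920.0$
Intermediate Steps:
$C = - \frac{7}{23}$ ($C = \left(-56\right) \frac{1}{184} = - \frac{7}{23} \approx -0.30435$)
$p{\left(v \right)} = -5 + v^{2} + 5 v$
$m{\left(R \right)} = - \frac{23}{7}$ ($m{\left(R \right)} = \frac{1}{- \frac{7}{23}} = - \frac{23}{7}$)
$\left(20165 + 21758\right) + m{\left(p{\left(-13 \right)} \right)} = \left(20165 + 21758\right) - \frac{23}{7} = 41923 - \frac{23}{7} = \frac{293438}{7}$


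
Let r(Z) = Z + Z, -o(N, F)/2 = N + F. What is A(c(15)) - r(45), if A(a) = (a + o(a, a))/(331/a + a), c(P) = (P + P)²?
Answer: -75359790/810331 ≈ -92.999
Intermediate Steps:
o(N, F) = -2*F - 2*N (o(N, F) = -2*(N + F) = -2*(F + N) = -2*F - 2*N)
r(Z) = 2*Z
c(P) = 4*P² (c(P) = (2*P)² = 4*P²)
A(a) = -3*a/(a + 331/a) (A(a) = (a + (-2*a - 2*a))/(331/a + a) = (a - 4*a)/(a + 331/a) = (-3*a)/(a + 331/a) = -3*a/(a + 331/a))
A(c(15)) - r(45) = -3*(4*15²)²/(331 + (4*15²)²) - 2*45 = -3*(4*225)²/(331 + (4*225)²) - 1*90 = -3*900²/(331 + 900²) - 90 = -3*810000/(331 + 810000) - 90 = -3*810000/810331 - 90 = -3*810000*1/810331 - 90 = -2430000/810331 - 90 = -75359790/810331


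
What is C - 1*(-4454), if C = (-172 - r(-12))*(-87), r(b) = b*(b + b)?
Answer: 44474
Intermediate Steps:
r(b) = 2*b² (r(b) = b*(2*b) = 2*b²)
C = 40020 (C = (-172 - 2*(-12)²)*(-87) = (-172 - 2*144)*(-87) = (-172 - 1*288)*(-87) = (-172 - 288)*(-87) = -460*(-87) = 40020)
C - 1*(-4454) = 40020 - 1*(-4454) = 40020 + 4454 = 44474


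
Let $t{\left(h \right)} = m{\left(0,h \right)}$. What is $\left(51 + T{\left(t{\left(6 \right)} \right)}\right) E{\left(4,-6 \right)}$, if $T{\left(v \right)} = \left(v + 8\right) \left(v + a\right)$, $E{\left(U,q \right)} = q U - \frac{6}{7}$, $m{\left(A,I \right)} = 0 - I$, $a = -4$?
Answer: $- \frac{5394}{7} \approx -770.57$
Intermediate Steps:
$m{\left(A,I \right)} = - I$
$t{\left(h \right)} = - h$
$E{\left(U,q \right)} = - \frac{6}{7} + U q$ ($E{\left(U,q \right)} = U q - \frac{6}{7} = - \frac{6}{7} + U q$)
$T{\left(v \right)} = \left(-4 + v\right) \left(8 + v\right)$ ($T{\left(v \right)} = \left(v + 8\right) \left(v - 4\right) = \left(8 + v\right) \left(-4 + v\right) = \left(-4 + v\right) \left(8 + v\right)$)
$\left(51 + T{\left(t{\left(6 \right)} \right)}\right) E{\left(4,-6 \right)} = \left(51 + \left(-32 + \left(\left(-1\right) 6\right)^{2} + 4 \left(\left(-1\right) 6\right)\right)\right) \left(- \frac{6}{7} + 4 \left(-6\right)\right) = \left(51 + \left(-32 + \left(-6\right)^{2} + 4 \left(-6\right)\right)\right) \left(- \frac{6}{7} - 24\right) = \left(51 - 20\right) \left(- \frac{174}{7}\right) = 31 \left(- \frac{174}{7}\right) = - \frac{5394}{7}$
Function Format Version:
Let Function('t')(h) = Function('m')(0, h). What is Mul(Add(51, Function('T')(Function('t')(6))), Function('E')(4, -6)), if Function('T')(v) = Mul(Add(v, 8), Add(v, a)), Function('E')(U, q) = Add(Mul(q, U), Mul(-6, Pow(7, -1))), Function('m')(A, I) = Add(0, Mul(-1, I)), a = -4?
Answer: Rational(-5394, 7) ≈ -770.57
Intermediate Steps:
Function('m')(A, I) = Mul(-1, I)
Function('t')(h) = Mul(-1, h)
Function('E')(U, q) = Add(Rational(-6, 7), Mul(U, q)) (Function('E')(U, q) = Add(Mul(U, q), Mul(-6, Rational(1, 7))) = Add(Mul(U, q), Rational(-6, 7)) = Add(Rational(-6, 7), Mul(U, q)))
Function('T')(v) = Mul(Add(-4, v), Add(8, v)) (Function('T')(v) = Mul(Add(v, 8), Add(v, -4)) = Mul(Add(8, v), Add(-4, v)) = Mul(Add(-4, v), Add(8, v)))
Mul(Add(51, Function('T')(Function('t')(6))), Function('E')(4, -6)) = Mul(Add(51, Add(-32, Pow(Mul(-1, 6), 2), Mul(4, Mul(-1, 6)))), Add(Rational(-6, 7), Mul(4, -6))) = Mul(Add(51, Add(-32, Pow(-6, 2), Mul(4, -6))), Add(Rational(-6, 7), -24)) = Mul(Add(51, Add(-32, 36, -24)), Rational(-174, 7)) = Mul(Add(51, -20), Rational(-174, 7)) = Mul(31, Rational(-174, 7)) = Rational(-5394, 7)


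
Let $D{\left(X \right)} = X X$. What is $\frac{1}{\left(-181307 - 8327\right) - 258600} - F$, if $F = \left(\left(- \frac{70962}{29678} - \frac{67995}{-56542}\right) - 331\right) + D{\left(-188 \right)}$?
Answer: $- \frac{3291813237934159459}{94020077720173} \approx -35012.0$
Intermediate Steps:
$D{\left(X \right)} = X^{2}$
$F = \frac{29375845988697}{839026738}$ ($F = \left(\left(- \frac{70962}{29678} - \frac{67995}{-56542}\right) - 331\right) + \left(-188\right)^{2} = \left(\left(\left(-70962\right) \frac{1}{29678} - - \frac{67995}{56542}\right) - 331\right) + 35344 = \left(\left(- \frac{35481}{14839} + \frac{67995}{56542}\right) - 331\right) + 35344 = \left(- \frac{997188897}{839026738} - 331\right) + 35344 = - \frac{278715039175}{839026738} + 35344 = \frac{29375845988697}{839026738} \approx 35012.0$)
$\frac{1}{\left(-181307 - 8327\right) - 258600} - F = \frac{1}{\left(-181307 - 8327\right) - 258600} - \frac{29375845988697}{839026738} = \frac{1}{-189634 - 258600} - \frac{29375845988697}{839026738} = \frac{1}{-448234} - \frac{29375845988697}{839026738} = - \frac{1}{448234} - \frac{29375845988697}{839026738} = - \frac{3291813237934159459}{94020077720173}$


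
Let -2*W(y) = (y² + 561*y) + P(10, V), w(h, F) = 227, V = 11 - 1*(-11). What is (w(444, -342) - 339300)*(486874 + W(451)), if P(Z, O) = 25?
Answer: -175406192703/2 ≈ -8.7703e+10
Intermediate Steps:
V = 22 (V = 11 + 11 = 22)
W(y) = -25/2 - 561*y/2 - y²/2 (W(y) = -((y² + 561*y) + 25)/2 = -(25 + y² + 561*y)/2 = -25/2 - 561*y/2 - y²/2)
(w(444, -342) - 339300)*(486874 + W(451)) = (227 - 339300)*(486874 + (-25/2 - 561/2*451 - ½*451²)) = -339073*(486874 + (-25/2 - 253011/2 - ½*203401)) = -339073*(486874 + (-25/2 - 253011/2 - 203401/2)) = -339073*(486874 - 456437/2) = -339073*517311/2 = -175406192703/2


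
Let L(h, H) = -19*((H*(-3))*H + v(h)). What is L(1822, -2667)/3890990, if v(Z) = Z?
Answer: 81080011/778198 ≈ 104.19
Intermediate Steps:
L(h, H) = -19*h + 57*H² (L(h, H) = -19*((H*(-3))*H + h) = -19*((-3*H)*H + h) = -19*(-3*H² + h) = -19*(h - 3*H²) = -19*h + 57*H²)
L(1822, -2667)/3890990 = (-19*1822 + 57*(-2667)²)/3890990 = (-34618 + 57*7112889)*(1/3890990) = (-34618 + 405434673)*(1/3890990) = 405400055*(1/3890990) = 81080011/778198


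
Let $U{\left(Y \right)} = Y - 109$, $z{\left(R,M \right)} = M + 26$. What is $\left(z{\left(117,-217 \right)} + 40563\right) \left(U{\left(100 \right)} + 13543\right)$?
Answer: $546394648$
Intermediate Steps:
$z{\left(R,M \right)} = 26 + M$
$U{\left(Y \right)} = -109 + Y$ ($U{\left(Y \right)} = Y - 109 = -109 + Y$)
$\left(z{\left(117,-217 \right)} + 40563\right) \left(U{\left(100 \right)} + 13543\right) = \left(\left(26 - 217\right) + 40563\right) \left(\left(-109 + 100\right) + 13543\right) = \left(-191 + 40563\right) \left(-9 + 13543\right) = 40372 \cdot 13534 = 546394648$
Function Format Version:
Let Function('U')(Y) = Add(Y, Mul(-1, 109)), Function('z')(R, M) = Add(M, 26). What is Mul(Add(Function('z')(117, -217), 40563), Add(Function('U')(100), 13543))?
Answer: 546394648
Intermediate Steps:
Function('z')(R, M) = Add(26, M)
Function('U')(Y) = Add(-109, Y) (Function('U')(Y) = Add(Y, -109) = Add(-109, Y))
Mul(Add(Function('z')(117, -217), 40563), Add(Function('U')(100), 13543)) = Mul(Add(Add(26, -217), 40563), Add(Add(-109, 100), 13543)) = Mul(Add(-191, 40563), Add(-9, 13543)) = Mul(40372, 13534) = 546394648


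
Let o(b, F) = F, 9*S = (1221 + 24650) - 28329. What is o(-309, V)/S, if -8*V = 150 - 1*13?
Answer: 1233/19664 ≈ 0.062703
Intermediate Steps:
V = -137/8 (V = -(150 - 1*13)/8 = -(150 - 13)/8 = -1/8*137 = -137/8 ≈ -17.125)
S = -2458/9 (S = ((1221 + 24650) - 28329)/9 = (25871 - 28329)/9 = (1/9)*(-2458) = -2458/9 ≈ -273.11)
o(-309, V)/S = -137/(8*(-2458/9)) = -137/8*(-9/2458) = 1233/19664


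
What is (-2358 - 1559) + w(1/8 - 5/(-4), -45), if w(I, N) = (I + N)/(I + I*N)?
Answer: -1895479/484 ≈ -3916.3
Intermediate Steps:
w(I, N) = (I + N)/(I + I*N)
(-2358 - 1559) + w(1/8 - 5/(-4), -45) = (-2358 - 1559) + ((1/8 - 5/(-4)) - 45)/((1/8 - 5/(-4))*(1 - 45)) = -3917 + ((1*(⅛) - 5*(-¼)) - 45)/((1*(⅛) - 5*(-¼))*(-44)) = -3917 - 1/44*((⅛ + 5/4) - 45)/(⅛ + 5/4) = -3917 - 1/44*(11/8 - 45)/(11/8) = -3917 + (8/11)*(-1/44)*(-349/8) = -3917 + 349/484 = -1895479/484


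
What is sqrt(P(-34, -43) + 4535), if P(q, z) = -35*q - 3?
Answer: sqrt(5722) ≈ 75.644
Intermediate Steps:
P(q, z) = -3 - 35*q
sqrt(P(-34, -43) + 4535) = sqrt((-3 - 35*(-34)) + 4535) = sqrt((-3 + 1190) + 4535) = sqrt(1187 + 4535) = sqrt(5722)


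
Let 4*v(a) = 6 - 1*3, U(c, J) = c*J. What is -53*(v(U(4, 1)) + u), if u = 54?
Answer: -11607/4 ≈ -2901.8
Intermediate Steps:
U(c, J) = J*c
v(a) = ¾ (v(a) = (6 - 1*3)/4 = (6 - 3)/4 = (¼)*3 = ¾)
-53*(v(U(4, 1)) + u) = -53*(¾ + 54) = -53*219/4 = -11607/4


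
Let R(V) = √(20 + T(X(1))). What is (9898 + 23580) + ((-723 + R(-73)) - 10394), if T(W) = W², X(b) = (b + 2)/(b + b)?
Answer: 22361 + √89/2 ≈ 22366.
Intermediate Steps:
X(b) = (2 + b)/(2*b) (X(b) = (2 + b)/((2*b)) = (2 + b)*(1/(2*b)) = (2 + b)/(2*b))
R(V) = √89/2 (R(V) = √(20 + ((½)*(2 + 1)/1)²) = √(20 + ((½)*1*3)²) = √(20 + (3/2)²) = √(20 + 9/4) = √(89/4) = √89/2)
(9898 + 23580) + ((-723 + R(-73)) - 10394) = (9898 + 23580) + ((-723 + √89/2) - 10394) = 33478 + (-11117 + √89/2) = 22361 + √89/2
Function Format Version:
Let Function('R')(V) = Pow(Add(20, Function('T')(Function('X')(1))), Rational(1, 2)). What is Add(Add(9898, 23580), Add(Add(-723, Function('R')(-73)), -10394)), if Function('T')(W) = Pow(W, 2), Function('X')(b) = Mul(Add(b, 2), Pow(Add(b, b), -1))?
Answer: Add(22361, Mul(Rational(1, 2), Pow(89, Rational(1, 2)))) ≈ 22366.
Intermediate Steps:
Function('X')(b) = Mul(Rational(1, 2), Pow(b, -1), Add(2, b)) (Function('X')(b) = Mul(Add(2, b), Pow(Mul(2, b), -1)) = Mul(Add(2, b), Mul(Rational(1, 2), Pow(b, -1))) = Mul(Rational(1, 2), Pow(b, -1), Add(2, b)))
Function('R')(V) = Mul(Rational(1, 2), Pow(89, Rational(1, 2))) (Function('R')(V) = Pow(Add(20, Pow(Mul(Rational(1, 2), Pow(1, -1), Add(2, 1)), 2)), Rational(1, 2)) = Pow(Add(20, Pow(Mul(Rational(1, 2), 1, 3), 2)), Rational(1, 2)) = Pow(Add(20, Pow(Rational(3, 2), 2)), Rational(1, 2)) = Pow(Add(20, Rational(9, 4)), Rational(1, 2)) = Pow(Rational(89, 4), Rational(1, 2)) = Mul(Rational(1, 2), Pow(89, Rational(1, 2))))
Add(Add(9898, 23580), Add(Add(-723, Function('R')(-73)), -10394)) = Add(Add(9898, 23580), Add(Add(-723, Mul(Rational(1, 2), Pow(89, Rational(1, 2)))), -10394)) = Add(33478, Add(-11117, Mul(Rational(1, 2), Pow(89, Rational(1, 2))))) = Add(22361, Mul(Rational(1, 2), Pow(89, Rational(1, 2))))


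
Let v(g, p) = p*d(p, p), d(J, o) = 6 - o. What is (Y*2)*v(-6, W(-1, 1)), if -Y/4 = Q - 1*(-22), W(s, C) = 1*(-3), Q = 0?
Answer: 4752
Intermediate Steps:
W(s, C) = -3
v(g, p) = p*(6 - p)
Y = -88 (Y = -4*(0 - 1*(-22)) = -4*(0 + 22) = -4*22 = -88)
(Y*2)*v(-6, W(-1, 1)) = (-88*2)*(-3*(6 - 1*(-3))) = -(-528)*(6 + 3) = -(-528)*9 = -176*(-27) = 4752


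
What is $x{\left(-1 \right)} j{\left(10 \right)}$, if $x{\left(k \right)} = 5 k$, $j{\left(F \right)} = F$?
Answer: $-50$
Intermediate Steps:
$x{\left(-1 \right)} j{\left(10 \right)} = 5 \left(-1\right) 10 = \left(-5\right) 10 = -50$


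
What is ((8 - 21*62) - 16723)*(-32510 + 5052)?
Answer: 494710786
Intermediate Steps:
((8 - 21*62) - 16723)*(-32510 + 5052) = ((8 - 1302) - 16723)*(-27458) = (-1294 - 16723)*(-27458) = -18017*(-27458) = 494710786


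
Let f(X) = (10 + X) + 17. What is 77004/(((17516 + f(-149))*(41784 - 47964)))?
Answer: -2139/2985970 ≈ -0.00071635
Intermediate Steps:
f(X) = 27 + X
77004/(((17516 + f(-149))*(41784 - 47964))) = 77004/(((17516 + (27 - 149))*(41784 - 47964))) = 77004/(((17516 - 122)*(-6180))) = 77004/((17394*(-6180))) = 77004/(-107494920) = 77004*(-1/107494920) = -2139/2985970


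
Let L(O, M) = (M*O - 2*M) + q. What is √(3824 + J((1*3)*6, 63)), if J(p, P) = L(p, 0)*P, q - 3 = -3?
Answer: 4*√239 ≈ 61.839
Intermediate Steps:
q = 0 (q = 3 - 3 = 0)
L(O, M) = -2*M + M*O (L(O, M) = (M*O - 2*M) + 0 = (-2*M + M*O) + 0 = -2*M + M*O)
J(p, P) = 0 (J(p, P) = (0*(-2 + p))*P = 0*P = 0)
√(3824 + J((1*3)*6, 63)) = √(3824 + 0) = √3824 = 4*√239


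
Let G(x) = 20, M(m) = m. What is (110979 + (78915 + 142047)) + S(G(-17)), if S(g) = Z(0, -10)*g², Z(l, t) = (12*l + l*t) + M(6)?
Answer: 334341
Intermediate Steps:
Z(l, t) = 6 + 12*l + l*t (Z(l, t) = (12*l + l*t) + 6 = 6 + 12*l + l*t)
S(g) = 6*g² (S(g) = (6 + 12*0 + 0*(-10))*g² = (6 + 0 + 0)*g² = 6*g²)
(110979 + (78915 + 142047)) + S(G(-17)) = (110979 + (78915 + 142047)) + 6*20² = (110979 + 220962) + 6*400 = 331941 + 2400 = 334341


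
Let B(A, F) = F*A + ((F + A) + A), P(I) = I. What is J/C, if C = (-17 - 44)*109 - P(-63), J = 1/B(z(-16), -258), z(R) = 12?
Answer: 1/21931380 ≈ 4.5597e-8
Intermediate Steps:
B(A, F) = F + 2*A + A*F (B(A, F) = A*F + ((A + F) + A) = A*F + (F + 2*A) = F + 2*A + A*F)
J = -1/3330 (J = 1/(-258 + 2*12 + 12*(-258)) = 1/(-258 + 24 - 3096) = 1/(-3330) = -1/3330 ≈ -0.00030030)
C = -6586 (C = (-17 - 44)*109 - 1*(-63) = -61*109 + 63 = -6649 + 63 = -6586)
J/C = -1/3330/(-6586) = -1/3330*(-1/6586) = 1/21931380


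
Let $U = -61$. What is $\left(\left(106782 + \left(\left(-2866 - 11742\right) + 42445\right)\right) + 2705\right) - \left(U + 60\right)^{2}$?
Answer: $137323$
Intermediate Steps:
$\left(\left(106782 + \left(\left(-2866 - 11742\right) + 42445\right)\right) + 2705\right) - \left(U + 60\right)^{2} = \left(\left(106782 + \left(\left(-2866 - 11742\right) + 42445\right)\right) + 2705\right) - \left(-61 + 60\right)^{2} = \left(\left(106782 + \left(-14608 + 42445\right)\right) + 2705\right) - \left(-1\right)^{2} = \left(\left(106782 + 27837\right) + 2705\right) - 1 = \left(134619 + 2705\right) - 1 = 137324 - 1 = 137323$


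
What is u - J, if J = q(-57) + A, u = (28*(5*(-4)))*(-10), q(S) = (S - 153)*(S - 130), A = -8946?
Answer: -24724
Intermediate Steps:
q(S) = (-153 + S)*(-130 + S)
u = 5600 (u = (28*(-20))*(-10) = -560*(-10) = 5600)
J = 30324 (J = (19890 + (-57)² - 283*(-57)) - 8946 = (19890 + 3249 + 16131) - 8946 = 39270 - 8946 = 30324)
u - J = 5600 - 1*30324 = 5600 - 30324 = -24724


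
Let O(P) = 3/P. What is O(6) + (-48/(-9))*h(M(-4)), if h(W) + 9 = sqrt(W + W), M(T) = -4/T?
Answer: -95/2 + 16*sqrt(2)/3 ≈ -39.958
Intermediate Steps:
h(W) = -9 + sqrt(2)*sqrt(W) (h(W) = -9 + sqrt(W + W) = -9 + sqrt(2*W) = -9 + sqrt(2)*sqrt(W))
O(6) + (-48/(-9))*h(M(-4)) = 3/6 + (-48/(-9))*(-9 + sqrt(2)*sqrt(-4/(-4))) = 3*(1/6) + (-48*(-1/9))*(-9 + sqrt(2)*sqrt(-4*(-1/4))) = 1/2 + 16*(-9 + sqrt(2)*sqrt(1))/3 = 1/2 + 16*(-9 + sqrt(2)*1)/3 = 1/2 + 16*(-9 + sqrt(2))/3 = 1/2 + (-48 + 16*sqrt(2)/3) = -95/2 + 16*sqrt(2)/3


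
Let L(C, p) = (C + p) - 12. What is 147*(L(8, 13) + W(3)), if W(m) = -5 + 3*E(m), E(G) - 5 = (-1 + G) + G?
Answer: 4998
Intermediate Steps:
E(G) = 4 + 2*G (E(G) = 5 + ((-1 + G) + G) = 5 + (-1 + 2*G) = 4 + 2*G)
L(C, p) = -12 + C + p
W(m) = 7 + 6*m (W(m) = -5 + 3*(4 + 2*m) = -5 + (12 + 6*m) = 7 + 6*m)
147*(L(8, 13) + W(3)) = 147*((-12 + 8 + 13) + (7 + 6*3)) = 147*(9 + (7 + 18)) = 147*(9 + 25) = 147*34 = 4998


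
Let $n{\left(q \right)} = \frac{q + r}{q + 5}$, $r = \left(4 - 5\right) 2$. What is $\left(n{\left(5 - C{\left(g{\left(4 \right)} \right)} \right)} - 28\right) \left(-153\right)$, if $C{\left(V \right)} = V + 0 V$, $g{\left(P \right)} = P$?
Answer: $\frac{8619}{2} \approx 4309.5$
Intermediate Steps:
$r = -2$ ($r = \left(-1\right) 2 = -2$)
$C{\left(V \right)} = V$ ($C{\left(V \right)} = V + 0 = V$)
$n{\left(q \right)} = \frac{-2 + q}{5 + q}$ ($n{\left(q \right)} = \frac{q - 2}{q + 5} = \frac{-2 + q}{5 + q}$)
$\left(n{\left(5 - C{\left(g{\left(4 \right)} \right)} \right)} - 28\right) \left(-153\right) = \left(\frac{-2 + \left(5 - 4\right)}{5 + \left(5 - 4\right)} - 28\right) \left(-153\right) = \left(\frac{-2 + 1}{5 + 1} - 28\right) \left(-153\right) = \left(\frac{1}{6} \left(-1\right) - 28\right) \left(-153\right) = \left(- \frac{1}{6} - 28\right) \left(-153\right) = \left(- \frac{169}{6}\right) \left(-153\right) = \frac{8619}{2}$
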